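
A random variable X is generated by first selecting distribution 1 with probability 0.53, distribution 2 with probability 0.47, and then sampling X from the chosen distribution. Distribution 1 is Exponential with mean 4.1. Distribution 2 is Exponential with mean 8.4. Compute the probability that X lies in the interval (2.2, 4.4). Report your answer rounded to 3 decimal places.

0.212

Conditional on each component, P(2.2 < X < 4.4): 1: 0.242819; 2: 0.177324.
By total probability, P(2.2 < X < 4.4) = 0.53·0.242819 + 0.47·0.177324 = 0.212036.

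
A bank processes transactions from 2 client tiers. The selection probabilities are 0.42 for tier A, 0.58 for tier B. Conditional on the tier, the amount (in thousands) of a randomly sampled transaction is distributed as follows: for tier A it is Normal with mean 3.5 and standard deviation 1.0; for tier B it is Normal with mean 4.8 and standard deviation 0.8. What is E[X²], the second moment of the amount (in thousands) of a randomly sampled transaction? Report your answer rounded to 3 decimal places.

For each component E[X²] = Var + (mean)², giving A: 13.25; B: 23.68.
Overall E[X²] = 0.42·13.25 + 0.58·23.68 = 19.2994.

19.299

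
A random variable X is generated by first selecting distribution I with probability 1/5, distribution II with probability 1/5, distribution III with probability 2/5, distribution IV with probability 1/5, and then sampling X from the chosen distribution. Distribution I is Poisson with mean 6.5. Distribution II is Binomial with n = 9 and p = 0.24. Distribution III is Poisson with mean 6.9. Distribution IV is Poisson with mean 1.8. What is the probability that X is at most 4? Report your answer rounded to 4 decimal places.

Conditional on each component, P(X ≤ 4): I: 0.223672; II: 0.95845; III: 0.182311; IV: 0.963593.
By total probability, P(X ≤ 4) = 0.2·0.223672 + 0.2·0.95845 + 0.4·0.182311 + 0.2·0.963593 = 0.502067.

0.5021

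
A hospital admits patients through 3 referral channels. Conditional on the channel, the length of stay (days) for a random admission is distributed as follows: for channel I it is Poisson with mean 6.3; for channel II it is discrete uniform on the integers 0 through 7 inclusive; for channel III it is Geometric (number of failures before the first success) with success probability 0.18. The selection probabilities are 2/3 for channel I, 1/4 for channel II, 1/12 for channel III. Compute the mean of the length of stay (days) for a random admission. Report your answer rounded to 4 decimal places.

Component means — I: 6.3; II: 3.5; III: 4.55556.
E[X] = 0.666667·6.3 + 0.25·3.5 + 0.0833333·4.55556 = 5.45463.

5.4546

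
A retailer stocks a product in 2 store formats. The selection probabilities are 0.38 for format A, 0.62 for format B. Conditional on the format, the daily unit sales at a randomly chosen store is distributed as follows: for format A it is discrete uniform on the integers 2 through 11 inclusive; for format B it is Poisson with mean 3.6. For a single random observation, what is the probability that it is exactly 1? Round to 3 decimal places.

Conditional on each format, P(X = 1): A: 0; B: 0.0983654.
By total probability, P(X = 1) = 0.38·0 + 0.62·0.0983654 = 0.0609865.

0.061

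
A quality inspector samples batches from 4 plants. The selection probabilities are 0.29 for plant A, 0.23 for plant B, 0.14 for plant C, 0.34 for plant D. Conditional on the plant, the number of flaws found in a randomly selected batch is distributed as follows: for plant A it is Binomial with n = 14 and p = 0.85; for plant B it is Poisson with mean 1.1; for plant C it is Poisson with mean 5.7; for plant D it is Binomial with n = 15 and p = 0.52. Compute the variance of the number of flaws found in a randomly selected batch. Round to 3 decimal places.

Per component, A: μ=11.9, E[X²]=143.395; B: μ=1.1, E[X²]=2.31; C: μ=5.7, E[X²]=38.19; D: μ=7.8, E[X²]=64.584.
E[X] = 0.29·11.9 + 0.23·1.1 + 0.14·5.7 + 0.34·7.8 = 7.154.
E[X²] = 0.29·143.395 + 0.23·2.31 + 0.14·38.19 + 0.34·64.584 = 69.421.
Var(X) = E[X²] − (E[X])² = 69.421 − 51.1797 = 18.2413.

18.241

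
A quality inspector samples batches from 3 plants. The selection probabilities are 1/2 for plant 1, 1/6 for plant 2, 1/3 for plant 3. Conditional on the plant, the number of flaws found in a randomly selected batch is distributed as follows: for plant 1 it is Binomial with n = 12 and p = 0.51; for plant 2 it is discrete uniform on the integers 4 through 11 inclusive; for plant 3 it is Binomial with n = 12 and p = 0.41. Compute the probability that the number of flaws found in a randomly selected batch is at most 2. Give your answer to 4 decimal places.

0.0326

Conditional on each plant, P(X ≤ 2): 1: 0.016282; 2: 0; 3: 0.0733223.
By total probability, P(X ≤ 2) = 0.5·0.016282 + 0.166667·0 + 0.333333·0.0733223 = 0.0325818.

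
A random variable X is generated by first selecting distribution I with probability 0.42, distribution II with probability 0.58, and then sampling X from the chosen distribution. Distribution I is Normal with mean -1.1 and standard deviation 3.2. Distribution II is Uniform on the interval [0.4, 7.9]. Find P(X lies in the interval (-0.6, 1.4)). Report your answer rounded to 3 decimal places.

Conditional on each component, P(-0.6 < X < 1.4): I: 0.22059; II: 0.133333.
By total probability, P(-0.6 < X < 1.4) = 0.42·0.22059 + 0.58·0.133333 = 0.169981.

0.170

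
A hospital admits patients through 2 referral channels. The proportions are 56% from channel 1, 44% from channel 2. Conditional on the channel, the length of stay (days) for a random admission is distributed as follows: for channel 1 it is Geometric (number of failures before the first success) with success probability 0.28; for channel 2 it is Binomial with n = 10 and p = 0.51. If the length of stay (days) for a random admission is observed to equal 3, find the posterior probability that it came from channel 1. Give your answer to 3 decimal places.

Likelihoods P(X=3 | ·): 1: 0.104509; 2: 0.10796.
Posterior ∝ prior × likelihood. Numerator for 1: 0.56·0.104509 = 0.0585253.
Normalizing constant: 0.56·0.104509 + 0.44·0.10796 = 0.106028.
P(1 | observation) = 0.0585253 / 0.106028 = 0.55198.

0.552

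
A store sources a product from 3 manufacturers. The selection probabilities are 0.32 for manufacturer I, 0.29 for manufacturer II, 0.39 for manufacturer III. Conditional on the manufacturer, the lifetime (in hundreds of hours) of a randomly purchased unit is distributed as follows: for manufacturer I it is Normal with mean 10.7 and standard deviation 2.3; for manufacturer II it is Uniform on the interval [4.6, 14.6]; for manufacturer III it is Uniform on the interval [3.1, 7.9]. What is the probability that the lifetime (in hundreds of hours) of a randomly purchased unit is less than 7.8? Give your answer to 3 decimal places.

0.508

Conditional on each manufacturer, P(X < 7.8): I: 0.103678; II: 0.32; III: 0.979167.
By total probability, P(X < 7.8) = 0.32·0.103678 + 0.29·0.32 + 0.39·0.979167 = 0.507852.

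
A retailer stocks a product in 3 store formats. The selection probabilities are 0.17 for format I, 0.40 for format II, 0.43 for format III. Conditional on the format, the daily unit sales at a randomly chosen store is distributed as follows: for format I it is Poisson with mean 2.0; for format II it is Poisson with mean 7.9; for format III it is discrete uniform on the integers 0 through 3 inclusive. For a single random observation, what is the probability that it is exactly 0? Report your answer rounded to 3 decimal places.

0.131

Conditional on each format, P(X = 0): I: 0.135335; II: 0.000370744; III: 0.25.
By total probability, P(X = 0) = 0.17·0.135335 + 0.4·0.000370744 + 0.43·0.25 = 0.130655.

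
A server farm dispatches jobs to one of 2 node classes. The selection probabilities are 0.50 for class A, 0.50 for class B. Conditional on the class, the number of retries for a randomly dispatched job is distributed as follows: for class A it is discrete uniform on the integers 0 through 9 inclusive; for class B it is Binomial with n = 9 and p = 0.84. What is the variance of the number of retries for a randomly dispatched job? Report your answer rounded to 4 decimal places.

7.0707

Per component, A: μ=4.5, E[X²]=28.5; B: μ=7.56, E[X²]=58.3632.
E[X] = 0.5·4.5 + 0.5·7.56 = 6.03.
E[X²] = 0.5·28.5 + 0.5·58.3632 = 43.4316.
Var(X) = E[X²] − (E[X])² = 43.4316 − 36.3609 = 7.0707.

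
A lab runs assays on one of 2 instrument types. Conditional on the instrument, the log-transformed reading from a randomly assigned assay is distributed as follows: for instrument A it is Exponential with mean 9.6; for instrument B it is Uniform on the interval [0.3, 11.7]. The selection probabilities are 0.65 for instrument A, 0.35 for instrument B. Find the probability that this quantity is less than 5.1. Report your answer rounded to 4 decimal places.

0.4153

Conditional on each instrument, P(X < 5.1): A: 0.41213; B: 0.421053.
By total probability, P(X < 5.1) = 0.65·0.41213 + 0.35·0.421053 = 0.415253.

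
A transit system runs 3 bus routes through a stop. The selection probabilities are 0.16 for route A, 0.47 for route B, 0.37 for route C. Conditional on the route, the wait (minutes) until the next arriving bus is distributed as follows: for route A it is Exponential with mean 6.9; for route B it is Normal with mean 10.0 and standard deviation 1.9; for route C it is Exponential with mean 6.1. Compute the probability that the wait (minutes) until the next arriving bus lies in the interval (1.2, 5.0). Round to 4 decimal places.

Conditional on each route, P(1.2 < X < 5.0): A: 0.35587; B: 0.00424764; C: 0.380843.
By total probability, P(1.2 < X < 5.0) = 0.16·0.35587 + 0.47·0.00424764 + 0.37·0.380843 = 0.199848.

0.1998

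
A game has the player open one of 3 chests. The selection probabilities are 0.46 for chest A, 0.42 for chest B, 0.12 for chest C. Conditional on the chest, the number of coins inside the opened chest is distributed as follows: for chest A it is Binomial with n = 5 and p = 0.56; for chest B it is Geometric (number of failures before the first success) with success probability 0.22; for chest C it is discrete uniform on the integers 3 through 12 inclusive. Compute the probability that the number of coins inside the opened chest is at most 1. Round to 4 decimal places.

Conditional on each chest, P(X ≤ 1): A: 0.121438; B: 0.3916; C: 0.
By total probability, P(X ≤ 1) = 0.46·0.121438 + 0.42·0.3916 + 0.12·0 = 0.220334.

0.2203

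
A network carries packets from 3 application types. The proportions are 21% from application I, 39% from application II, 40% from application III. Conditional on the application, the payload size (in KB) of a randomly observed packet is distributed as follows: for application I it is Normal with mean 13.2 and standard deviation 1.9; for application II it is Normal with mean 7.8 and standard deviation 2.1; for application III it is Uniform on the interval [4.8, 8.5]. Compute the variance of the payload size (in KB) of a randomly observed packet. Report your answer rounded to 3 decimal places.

9.133

Per component, I: μ=13.2, E[X²]=177.85; II: μ=7.8, E[X²]=65.25; III: μ=6.65, E[X²]=45.3633.
E[X] = 0.21·13.2 + 0.39·7.8 + 0.4·6.65 = 8.474.
E[X²] = 0.21·177.85 + 0.39·65.25 + 0.4·45.3633 = 80.9413.
Var(X) = E[X²] − (E[X])² = 80.9413 − 71.8087 = 9.13266.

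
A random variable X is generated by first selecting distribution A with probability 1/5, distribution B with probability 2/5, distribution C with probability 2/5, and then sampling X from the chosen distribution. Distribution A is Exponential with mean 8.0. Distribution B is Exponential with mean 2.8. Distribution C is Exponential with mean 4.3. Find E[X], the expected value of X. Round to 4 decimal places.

4.4400

Component means — A: 8; B: 2.8; C: 4.3.
E[X] = 0.2·8 + 0.4·2.8 + 0.4·4.3 = 4.44.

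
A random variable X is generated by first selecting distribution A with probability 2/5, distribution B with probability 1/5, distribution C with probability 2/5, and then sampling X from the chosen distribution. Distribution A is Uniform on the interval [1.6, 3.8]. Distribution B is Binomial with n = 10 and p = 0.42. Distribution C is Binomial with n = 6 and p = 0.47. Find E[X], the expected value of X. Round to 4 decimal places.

3.0480

Component means — A: 2.7; B: 4.2; C: 2.82.
E[X] = 0.4·2.7 + 0.2·4.2 + 0.4·2.82 = 3.048.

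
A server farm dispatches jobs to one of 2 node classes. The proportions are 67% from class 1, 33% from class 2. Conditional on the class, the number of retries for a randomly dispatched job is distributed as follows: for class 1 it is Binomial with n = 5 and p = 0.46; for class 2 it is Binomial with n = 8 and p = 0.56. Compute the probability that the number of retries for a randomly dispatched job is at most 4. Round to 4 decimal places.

0.8211

Conditional on each class, P(X ≤ 4): 1: 0.979404; 2: 0.499636.
By total probability, P(X ≤ 4) = 0.67·0.979404 + 0.33·0.499636 = 0.82108.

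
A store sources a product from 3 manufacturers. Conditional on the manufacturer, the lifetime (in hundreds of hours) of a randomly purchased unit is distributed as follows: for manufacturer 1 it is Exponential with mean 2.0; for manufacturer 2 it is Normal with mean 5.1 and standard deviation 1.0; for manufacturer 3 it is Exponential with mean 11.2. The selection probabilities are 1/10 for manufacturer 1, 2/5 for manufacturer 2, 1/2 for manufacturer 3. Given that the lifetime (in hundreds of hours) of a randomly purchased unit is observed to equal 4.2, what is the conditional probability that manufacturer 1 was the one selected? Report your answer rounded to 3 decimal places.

Likelihoods f(4.2 | ·): 1: 0.0612282; 2: 0.266085; 3: 0.0613651.
Posterior ∝ prior × likelihood. Numerator for 1: 0.1·0.0612282 = 0.00612282.
Normalizing constant: 0.1·0.0612282 + 0.4·0.266085 + 0.5·0.0613651 = 0.143239.
P(1 | observation) = 0.00612282 / 0.143239 = 0.0427453.

0.043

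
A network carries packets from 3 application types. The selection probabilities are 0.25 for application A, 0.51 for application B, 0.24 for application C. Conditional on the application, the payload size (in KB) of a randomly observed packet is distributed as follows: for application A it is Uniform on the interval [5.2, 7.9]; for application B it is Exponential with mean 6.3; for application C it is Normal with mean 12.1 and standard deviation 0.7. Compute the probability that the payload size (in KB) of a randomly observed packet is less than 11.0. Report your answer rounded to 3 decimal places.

0.685

Conditional on each application, P(X < 11.0): A: 1; B: 0.825535; C: 0.0580416.
By total probability, P(X < 11.0) = 0.25·1 + 0.51·0.825535 + 0.24·0.0580416 = 0.684953.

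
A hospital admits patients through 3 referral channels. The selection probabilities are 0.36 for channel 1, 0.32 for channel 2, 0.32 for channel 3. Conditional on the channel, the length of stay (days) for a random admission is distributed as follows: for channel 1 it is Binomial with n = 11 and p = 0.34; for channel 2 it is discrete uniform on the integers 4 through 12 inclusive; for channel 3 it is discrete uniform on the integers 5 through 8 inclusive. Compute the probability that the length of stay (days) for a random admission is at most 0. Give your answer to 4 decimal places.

0.0037

Conditional on each channel, P(X ≤ 0): 1: 0.010351; 2: 0; 3: 0.
By total probability, P(X ≤ 0) = 0.36·0.010351 + 0.32·0 + 0.32·0 = 0.00372637.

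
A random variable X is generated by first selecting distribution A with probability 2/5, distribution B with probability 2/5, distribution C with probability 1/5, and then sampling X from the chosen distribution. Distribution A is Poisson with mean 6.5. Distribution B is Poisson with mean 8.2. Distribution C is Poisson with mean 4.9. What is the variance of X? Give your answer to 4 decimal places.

Per component, A: μ=6.5, E[X²]=48.75; B: μ=8.2, E[X²]=75.44; C: μ=4.9, E[X²]=28.91.
E[X] = 0.4·6.5 + 0.4·8.2 + 0.2·4.9 = 6.86.
E[X²] = 0.4·48.75 + 0.4·75.44 + 0.2·28.91 = 55.458.
Var(X) = E[X²] − (E[X])² = 55.458 − 47.0596 = 8.3984.

8.3984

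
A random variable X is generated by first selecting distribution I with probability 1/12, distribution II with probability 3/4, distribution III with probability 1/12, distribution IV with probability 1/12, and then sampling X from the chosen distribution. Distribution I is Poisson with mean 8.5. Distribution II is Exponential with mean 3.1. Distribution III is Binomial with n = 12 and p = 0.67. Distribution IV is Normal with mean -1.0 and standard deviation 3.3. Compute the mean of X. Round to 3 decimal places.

Component means — I: 8.5; II: 3.1; III: 8.04; IV: -1.
E[X] = 0.0833333·8.5 + 0.75·3.1 + 0.0833333·8.04 + 0.0833333·-1 = 3.62.

3.620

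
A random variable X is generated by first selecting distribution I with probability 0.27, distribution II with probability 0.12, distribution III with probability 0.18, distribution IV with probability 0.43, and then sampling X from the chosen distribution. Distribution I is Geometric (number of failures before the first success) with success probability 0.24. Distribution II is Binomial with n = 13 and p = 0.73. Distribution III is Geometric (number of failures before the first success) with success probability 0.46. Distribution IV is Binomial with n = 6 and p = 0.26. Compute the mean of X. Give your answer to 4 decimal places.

Component means — I: 3.16667; II: 9.49; III: 1.17391; IV: 1.56.
E[X] = 0.27·3.16667 + 0.12·9.49 + 0.18·1.17391 + 0.43·1.56 = 2.8759.

2.8759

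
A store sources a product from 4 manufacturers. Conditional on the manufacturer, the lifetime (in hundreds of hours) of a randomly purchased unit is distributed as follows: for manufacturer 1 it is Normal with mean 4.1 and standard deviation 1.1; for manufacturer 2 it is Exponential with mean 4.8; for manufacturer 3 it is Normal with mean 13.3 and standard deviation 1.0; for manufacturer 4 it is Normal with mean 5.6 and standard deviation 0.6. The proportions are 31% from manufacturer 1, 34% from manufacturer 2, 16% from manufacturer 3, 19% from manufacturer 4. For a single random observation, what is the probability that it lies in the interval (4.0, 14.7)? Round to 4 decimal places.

Conditional on each manufacturer, P(4.0 < X < 14.7): 1: 0.536218; 2: 0.387828; 3: 0.919243; 4: 0.99617.
By total probability, P(4.0 < X < 14.7) = 0.31·0.536218 + 0.34·0.387828 + 0.16·0.919243 + 0.19·0.99617 = 0.63444.

0.6344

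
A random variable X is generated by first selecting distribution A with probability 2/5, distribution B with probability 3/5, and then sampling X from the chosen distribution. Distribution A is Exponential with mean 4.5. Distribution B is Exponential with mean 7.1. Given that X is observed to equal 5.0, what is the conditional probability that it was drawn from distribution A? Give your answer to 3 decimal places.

Likelihoods f(5.0 | ·): A: 0.073154; B: 0.0696467.
Posterior ∝ prior × likelihood. Numerator for A: 0.4·0.073154 = 0.0292616.
Normalizing constant: 0.4·0.073154 + 0.6·0.0696467 = 0.0710496.
P(A | observation) = 0.0292616 / 0.0710496 = 0.411847.

0.412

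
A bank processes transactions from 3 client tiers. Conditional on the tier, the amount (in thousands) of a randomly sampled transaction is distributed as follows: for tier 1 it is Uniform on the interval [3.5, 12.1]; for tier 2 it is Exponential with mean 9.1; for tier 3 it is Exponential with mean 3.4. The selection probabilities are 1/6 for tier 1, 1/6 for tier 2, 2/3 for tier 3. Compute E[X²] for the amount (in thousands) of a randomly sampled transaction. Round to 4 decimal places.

54.1839

For each component E[X²] = Var + (mean)², giving 1: 67.0033; 2: 165.62; 3: 23.12.
Overall E[X²] = 0.166667·67.0033 + 0.166667·165.62 + 0.666667·23.12 = 54.1839.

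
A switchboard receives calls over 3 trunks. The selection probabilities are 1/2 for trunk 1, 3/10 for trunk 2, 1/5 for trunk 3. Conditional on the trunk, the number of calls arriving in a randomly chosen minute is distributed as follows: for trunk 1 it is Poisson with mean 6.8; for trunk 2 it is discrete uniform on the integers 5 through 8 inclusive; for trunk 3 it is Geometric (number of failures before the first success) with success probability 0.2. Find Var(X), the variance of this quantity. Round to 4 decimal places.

8.9475

Per component, 1: μ=6.8, E[X²]=53.04; 2: μ=6.5, E[X²]=43.5; 3: μ=4, E[X²]=36.
E[X] = 0.5·6.8 + 0.3·6.5 + 0.2·4 = 6.15.
E[X²] = 0.5·53.04 + 0.3·43.5 + 0.2·36 = 46.77.
Var(X) = E[X²] − (E[X])² = 46.77 − 37.8225 = 8.9475.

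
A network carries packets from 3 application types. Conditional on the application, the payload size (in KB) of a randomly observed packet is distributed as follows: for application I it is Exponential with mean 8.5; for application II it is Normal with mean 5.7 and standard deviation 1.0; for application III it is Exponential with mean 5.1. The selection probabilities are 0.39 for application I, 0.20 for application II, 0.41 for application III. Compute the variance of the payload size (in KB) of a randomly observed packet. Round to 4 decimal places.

41.5311

Per component, I: μ=8.5, E[X²]=144.5; II: μ=5.7, E[X²]=33.49; III: μ=5.1, E[X²]=52.02.
E[X] = 0.39·8.5 + 0.2·5.7 + 0.41·5.1 = 6.546.
E[X²] = 0.39·144.5 + 0.2·33.49 + 0.41·52.02 = 84.3812.
Var(X) = E[X²] − (E[X])² = 84.3812 − 42.8501 = 41.5311.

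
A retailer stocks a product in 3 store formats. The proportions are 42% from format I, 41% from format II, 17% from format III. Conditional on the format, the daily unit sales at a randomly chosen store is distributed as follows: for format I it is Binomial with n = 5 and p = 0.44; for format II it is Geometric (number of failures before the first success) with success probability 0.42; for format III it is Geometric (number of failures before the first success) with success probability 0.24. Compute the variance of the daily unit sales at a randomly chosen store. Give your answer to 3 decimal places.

4.513

Per component, I: μ=2.2, E[X²]=6.072; II: μ=1.38095, E[X²]=5.19501; III: μ=3.16667, E[X²]=23.2222.
E[X] = 0.42·2.2 + 0.41·1.38095 + 0.17·3.16667 = 2.02852.
E[X²] = 0.42·6.072 + 0.41·5.19501 + 0.17·23.2222 = 8.62797.
Var(X) = E[X²] − (E[X])² = 8.62797 − 4.11491 = 4.51306.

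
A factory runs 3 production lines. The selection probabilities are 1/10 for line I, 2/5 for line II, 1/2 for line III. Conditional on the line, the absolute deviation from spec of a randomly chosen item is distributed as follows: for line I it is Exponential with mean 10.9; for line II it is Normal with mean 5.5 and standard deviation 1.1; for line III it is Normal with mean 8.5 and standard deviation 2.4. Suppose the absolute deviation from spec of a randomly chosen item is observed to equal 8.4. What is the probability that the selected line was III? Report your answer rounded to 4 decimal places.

0.9048

Likelihoods f(8.4 | ·): I: 0.042451; II: 0.0112268; III: 0.166082.
Posterior ∝ prior × likelihood. Numerator for III: 0.5·0.166082 = 0.0830409.
Normalizing constant: 0.1·0.042451 + 0.4·0.0112268 + 0.5·0.166082 = 0.0917767.
P(III | observation) = 0.0830409 / 0.0917767 = 0.904815.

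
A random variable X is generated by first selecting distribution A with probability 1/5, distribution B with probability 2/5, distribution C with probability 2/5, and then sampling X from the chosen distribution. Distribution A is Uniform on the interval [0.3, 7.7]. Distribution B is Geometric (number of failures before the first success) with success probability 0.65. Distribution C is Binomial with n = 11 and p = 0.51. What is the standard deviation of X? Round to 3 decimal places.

2.761

Per component, A: μ=4, E[X²]=20.5633; B: μ=0.538462, E[X²]=1.11834; C: μ=5.61, E[X²]=34.221.
E[X] = 0.2·4 + 0.4·0.538462 + 0.4·5.61 = 3.25938.
E[X²] = 0.2·20.5633 + 0.4·1.11834 + 0.4·34.221 = 18.2484.
Var(X) = E[X²] − (E[X])² = 18.2484 − 10.6236 = 7.62482.
SD(X) = √7.62482 = 2.76131.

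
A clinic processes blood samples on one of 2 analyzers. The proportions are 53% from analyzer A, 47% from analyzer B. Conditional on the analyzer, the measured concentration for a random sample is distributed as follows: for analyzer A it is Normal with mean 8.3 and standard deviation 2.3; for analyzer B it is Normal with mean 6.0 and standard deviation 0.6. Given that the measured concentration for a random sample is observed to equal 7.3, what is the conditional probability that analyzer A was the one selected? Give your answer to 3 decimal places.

0.737

Likelihoods f(7.3 | ·): A: 0.15781; B: 0.0635877.
Posterior ∝ prior × likelihood. Numerator for A: 0.53·0.15781 = 0.0836391.
Normalizing constant: 0.53·0.15781 + 0.47·0.0635877 = 0.113525.
P(A | observation) = 0.0836391 / 0.113525 = 0.736744.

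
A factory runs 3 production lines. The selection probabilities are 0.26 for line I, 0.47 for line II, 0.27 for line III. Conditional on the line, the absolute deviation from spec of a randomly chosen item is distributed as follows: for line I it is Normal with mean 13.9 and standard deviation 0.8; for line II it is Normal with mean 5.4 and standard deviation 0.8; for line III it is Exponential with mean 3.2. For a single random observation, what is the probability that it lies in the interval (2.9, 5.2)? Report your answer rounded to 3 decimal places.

Conditional on each line, P(2.9 < X < 5.2): I: 0; II: 0.400405; III: 0.207125.
By total probability, P(2.9 < X < 5.2) = 0.26·0 + 0.47·0.400405 + 0.27·0.207125 = 0.244114.

0.244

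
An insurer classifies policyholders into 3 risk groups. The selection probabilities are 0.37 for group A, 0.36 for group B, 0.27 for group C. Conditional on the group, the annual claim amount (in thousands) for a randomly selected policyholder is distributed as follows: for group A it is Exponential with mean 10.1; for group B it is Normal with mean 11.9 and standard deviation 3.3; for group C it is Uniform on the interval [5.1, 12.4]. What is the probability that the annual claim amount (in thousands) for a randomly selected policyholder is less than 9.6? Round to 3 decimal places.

0.481

Conditional on each group, P(X < 9.6): A: 0.61345; B: 0.242911; C: 0.616438.
By total probability, P(X < 9.6) = 0.37·0.61345 + 0.36·0.242911 + 0.27·0.616438 = 0.480863.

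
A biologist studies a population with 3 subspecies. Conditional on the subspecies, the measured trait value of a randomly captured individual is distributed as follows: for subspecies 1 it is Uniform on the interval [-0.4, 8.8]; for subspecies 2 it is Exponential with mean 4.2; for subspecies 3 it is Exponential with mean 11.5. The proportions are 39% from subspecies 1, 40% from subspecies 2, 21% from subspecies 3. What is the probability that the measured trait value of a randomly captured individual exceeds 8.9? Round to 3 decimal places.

Conditional on each subspecies, P(X > 8.9): 1: 0; 2: 0.120146; 3: 0.461205.
By total probability, P(X > 8.9) = 0.39·0 + 0.4·0.120146 + 0.21·0.461205 = 0.144911.

0.145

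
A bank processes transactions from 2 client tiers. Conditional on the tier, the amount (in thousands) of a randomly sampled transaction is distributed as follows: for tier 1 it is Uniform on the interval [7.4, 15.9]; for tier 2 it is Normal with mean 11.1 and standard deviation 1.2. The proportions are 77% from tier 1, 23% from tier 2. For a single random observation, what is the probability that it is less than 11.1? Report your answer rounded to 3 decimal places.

Conditional on each tier, P(X < 11.1): 1: 0.435294; 2: 0.5.
By total probability, P(X < 11.1) = 0.77·0.435294 + 0.23·0.5 = 0.450176.

0.450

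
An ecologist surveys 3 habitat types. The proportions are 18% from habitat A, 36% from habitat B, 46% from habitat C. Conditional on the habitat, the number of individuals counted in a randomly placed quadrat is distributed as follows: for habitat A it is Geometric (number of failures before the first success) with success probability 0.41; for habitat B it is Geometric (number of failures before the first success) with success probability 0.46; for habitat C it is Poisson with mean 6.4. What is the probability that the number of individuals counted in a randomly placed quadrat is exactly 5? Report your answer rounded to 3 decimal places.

Conditional on each habitat, P(X = 5): A: 0.0293119; B: 0.0211216; C: 0.148674.
By total probability, P(X = 5) = 0.18·0.0293119 + 0.36·0.0211216 + 0.46·0.148674 = 0.0812698.

0.081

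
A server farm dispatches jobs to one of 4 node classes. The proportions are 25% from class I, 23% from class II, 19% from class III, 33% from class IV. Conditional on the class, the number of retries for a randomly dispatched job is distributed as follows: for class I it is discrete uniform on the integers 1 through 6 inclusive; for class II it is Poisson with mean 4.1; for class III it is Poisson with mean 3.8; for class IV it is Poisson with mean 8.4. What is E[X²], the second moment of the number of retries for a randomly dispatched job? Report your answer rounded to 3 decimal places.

For each component E[X²] = Var + (mean)², giving I: 15.1667; II: 20.91; III: 18.24; IV: 78.96.
Overall E[X²] = 0.25·15.1667 + 0.23·20.91 + 0.19·18.24 + 0.33·78.96 = 38.1234.

38.123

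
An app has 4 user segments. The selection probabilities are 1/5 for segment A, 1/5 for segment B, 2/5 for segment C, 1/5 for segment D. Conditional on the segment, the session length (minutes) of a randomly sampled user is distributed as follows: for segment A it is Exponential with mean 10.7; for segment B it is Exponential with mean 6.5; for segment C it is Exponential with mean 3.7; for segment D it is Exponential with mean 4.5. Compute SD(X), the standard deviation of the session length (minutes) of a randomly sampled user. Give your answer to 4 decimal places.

Per component, A: μ=10.7, E[X²]=228.98; B: μ=6.5, E[X²]=84.5; C: μ=3.7, E[X²]=27.38; D: μ=4.5, E[X²]=40.5.
E[X] = 0.2·10.7 + 0.2·6.5 + 0.4·3.7 + 0.2·4.5 = 5.82.
E[X²] = 0.2·228.98 + 0.2·84.5 + 0.4·27.38 + 0.2·40.5 = 81.748.
Var(X) = E[X²] − (E[X])² = 81.748 − 33.8724 = 47.8756.
SD(X) = √47.8756 = 6.91922.

6.9192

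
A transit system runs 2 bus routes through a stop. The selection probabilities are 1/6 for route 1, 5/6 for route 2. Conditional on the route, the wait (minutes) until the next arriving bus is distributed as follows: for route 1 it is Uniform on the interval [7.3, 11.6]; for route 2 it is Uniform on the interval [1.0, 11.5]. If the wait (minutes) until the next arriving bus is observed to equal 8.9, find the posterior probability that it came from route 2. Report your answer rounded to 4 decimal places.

0.6719

Likelihoods f(8.9 | ·): 1: 0.232558; 2: 0.0952381.
Posterior ∝ prior × likelihood. Numerator for 2: 0.833333·0.0952381 = 0.0793651.
Normalizing constant: 0.166667·0.232558 + 0.833333·0.0952381 = 0.118125.
P(2 | observation) = 0.0793651 / 0.118125 = 0.671875.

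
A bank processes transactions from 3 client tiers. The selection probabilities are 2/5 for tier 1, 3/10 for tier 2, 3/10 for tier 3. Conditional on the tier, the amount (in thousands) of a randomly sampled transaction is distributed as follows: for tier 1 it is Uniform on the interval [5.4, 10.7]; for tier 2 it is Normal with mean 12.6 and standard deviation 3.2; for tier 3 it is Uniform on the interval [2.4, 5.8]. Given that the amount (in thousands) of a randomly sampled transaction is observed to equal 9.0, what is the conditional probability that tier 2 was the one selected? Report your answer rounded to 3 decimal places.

0.208

Likelihoods f(9.0 | ·): 1: 0.188679; 2: 0.0662115; 3: 0.
Posterior ∝ prior × likelihood. Numerator for 2: 0.3·0.0662115 = 0.0198634.
Normalizing constant: 0.4·0.188679 + 0.3·0.0662115 + 0.3·0 = 0.0953351.
P(2 | observation) = 0.0198634 / 0.0953351 = 0.208354.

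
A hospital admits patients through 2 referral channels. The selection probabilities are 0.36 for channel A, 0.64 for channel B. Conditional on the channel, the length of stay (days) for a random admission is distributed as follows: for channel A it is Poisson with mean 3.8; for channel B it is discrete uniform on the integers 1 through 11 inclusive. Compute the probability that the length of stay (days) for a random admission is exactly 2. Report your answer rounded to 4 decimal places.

0.1163

Conditional on each channel, P(X = 2): A: 0.161517; B: 0.0909091.
By total probability, P(X = 2) = 0.36·0.161517 + 0.64·0.0909091 = 0.116328.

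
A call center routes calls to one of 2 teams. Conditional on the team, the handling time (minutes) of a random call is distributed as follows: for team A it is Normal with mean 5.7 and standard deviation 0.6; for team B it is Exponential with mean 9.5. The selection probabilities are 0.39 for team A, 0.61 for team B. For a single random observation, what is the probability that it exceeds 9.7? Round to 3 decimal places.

0.220

Conditional on each team, P(X > 9.7): A: 1.3084e-11; B: 0.360216.
By total probability, P(X > 9.7) = 0.39·1.3084e-11 + 0.61·0.360216 = 0.219731.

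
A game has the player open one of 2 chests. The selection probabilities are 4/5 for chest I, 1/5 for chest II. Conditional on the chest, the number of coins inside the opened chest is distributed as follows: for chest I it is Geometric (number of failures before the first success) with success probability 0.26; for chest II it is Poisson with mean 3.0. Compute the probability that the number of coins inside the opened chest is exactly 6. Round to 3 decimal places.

0.044

Conditional on each chest, P(X = 6): I: 0.0426937; II: 0.0504094.
By total probability, P(X = 6) = 0.8·0.0426937 + 0.2·0.0504094 = 0.0442368.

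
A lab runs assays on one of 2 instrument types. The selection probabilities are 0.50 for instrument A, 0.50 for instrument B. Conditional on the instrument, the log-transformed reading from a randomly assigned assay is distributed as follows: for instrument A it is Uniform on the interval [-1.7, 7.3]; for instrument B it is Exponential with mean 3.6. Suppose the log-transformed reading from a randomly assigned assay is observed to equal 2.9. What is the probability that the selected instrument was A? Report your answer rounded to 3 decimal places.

0.472

Likelihoods f(2.9 | ·): A: 0.111111; B: 0.124122.
Posterior ∝ prior × likelihood. Numerator for A: 0.5·0.111111 = 0.0555556.
Normalizing constant: 0.5·0.111111 + 0.5·0.124122 = 0.117617.
P(A | observation) = 0.0555556 / 0.117617 = 0.472344.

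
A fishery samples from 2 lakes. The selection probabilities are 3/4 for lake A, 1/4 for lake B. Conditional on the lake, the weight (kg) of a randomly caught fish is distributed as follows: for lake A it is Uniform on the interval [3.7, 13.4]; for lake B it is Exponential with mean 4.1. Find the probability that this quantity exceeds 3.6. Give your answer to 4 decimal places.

Conditional on each lake, P(X > 3.6): A: 1; B: 0.415593.
By total probability, P(X > 3.6) = 0.75·1 + 0.25·0.415593 = 0.853898.

0.8539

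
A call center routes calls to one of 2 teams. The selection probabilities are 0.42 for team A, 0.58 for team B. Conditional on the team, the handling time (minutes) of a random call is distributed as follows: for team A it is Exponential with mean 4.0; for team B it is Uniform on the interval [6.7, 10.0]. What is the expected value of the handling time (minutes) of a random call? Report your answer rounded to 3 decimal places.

Component means — A: 4; B: 8.35.
E[X] = 0.42·4 + 0.58·8.35 = 6.523.

6.523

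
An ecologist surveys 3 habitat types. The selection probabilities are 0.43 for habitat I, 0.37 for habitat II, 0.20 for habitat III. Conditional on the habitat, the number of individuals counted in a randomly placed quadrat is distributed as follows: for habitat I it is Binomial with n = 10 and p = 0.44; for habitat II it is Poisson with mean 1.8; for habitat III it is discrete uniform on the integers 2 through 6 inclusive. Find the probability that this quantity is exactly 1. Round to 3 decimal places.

0.120

Conditional on each habitat, P(X = 1): I: 0.0238311; II: 0.297538; III: 0.
By total probability, P(X = 1) = 0.43·0.0238311 + 0.37·0.297538 + 0.2·0 = 0.120336.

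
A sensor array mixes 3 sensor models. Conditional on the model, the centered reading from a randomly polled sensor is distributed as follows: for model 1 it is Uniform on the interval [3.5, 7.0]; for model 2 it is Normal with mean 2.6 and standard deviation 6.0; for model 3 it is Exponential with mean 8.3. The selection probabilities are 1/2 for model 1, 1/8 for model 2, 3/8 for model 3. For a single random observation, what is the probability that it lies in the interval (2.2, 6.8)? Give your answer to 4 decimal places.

Conditional on each model, P(2.2 < X < 6.8): 1: 0.942857; 2: 0.284613; 3: 0.32641.
By total probability, P(2.2 < X < 6.8) = 0.5·0.942857 + 0.125·0.284613 + 0.375·0.32641 = 0.629409.

0.6294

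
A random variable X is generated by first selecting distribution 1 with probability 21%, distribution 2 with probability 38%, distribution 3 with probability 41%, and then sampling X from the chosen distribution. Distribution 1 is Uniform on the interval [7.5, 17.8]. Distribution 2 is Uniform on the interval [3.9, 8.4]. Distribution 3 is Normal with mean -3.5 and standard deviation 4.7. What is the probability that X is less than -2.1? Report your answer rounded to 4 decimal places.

0.2530

Conditional on each component, P(X < -2.1): 1: 0; 2: 0; 3: 0.6171.
By total probability, P(X < -2.1) = 0.21·0 + 0.38·0 + 0.41·0.6171 = 0.253011.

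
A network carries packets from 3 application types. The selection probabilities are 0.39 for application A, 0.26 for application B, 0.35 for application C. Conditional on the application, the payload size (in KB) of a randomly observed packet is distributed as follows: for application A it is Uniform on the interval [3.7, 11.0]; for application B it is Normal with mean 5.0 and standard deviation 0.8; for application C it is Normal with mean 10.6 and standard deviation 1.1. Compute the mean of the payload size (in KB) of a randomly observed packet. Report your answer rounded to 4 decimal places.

7.8765

Component means — A: 7.35; B: 5; C: 10.6.
E[X] = 0.39·7.35 + 0.26·5 + 0.35·10.6 = 7.8765.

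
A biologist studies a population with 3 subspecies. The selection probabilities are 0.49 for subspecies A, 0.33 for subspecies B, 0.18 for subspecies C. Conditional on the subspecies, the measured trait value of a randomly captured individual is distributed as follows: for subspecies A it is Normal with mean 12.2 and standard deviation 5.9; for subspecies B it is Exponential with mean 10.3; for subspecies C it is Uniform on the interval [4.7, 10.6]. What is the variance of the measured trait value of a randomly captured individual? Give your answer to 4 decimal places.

Per component, A: μ=12.2, E[X²]=183.65; B: μ=10.3, E[X²]=212.18; C: μ=7.65, E[X²]=61.4233.
E[X] = 0.49·12.2 + 0.33·10.3 + 0.18·7.65 = 10.754.
E[X²] = 0.49·183.65 + 0.33·212.18 + 0.18·61.4233 = 171.064.
Var(X) = E[X²] − (E[X])² = 171.064 − 115.649 = 55.4156.

55.4156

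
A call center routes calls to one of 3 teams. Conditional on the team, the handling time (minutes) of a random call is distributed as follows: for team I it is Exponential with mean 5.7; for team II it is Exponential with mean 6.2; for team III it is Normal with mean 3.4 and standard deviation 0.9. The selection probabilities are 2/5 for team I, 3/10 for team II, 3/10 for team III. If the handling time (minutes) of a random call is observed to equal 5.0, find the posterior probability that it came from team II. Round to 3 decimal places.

Likelihoods f(5.0 | ·): I: 0.0729735; II: 0.0720064; III: 0.0912799.
Posterior ∝ prior × likelihood. Numerator for II: 0.3·0.0720064 = 0.0216019.
Normalizing constant: 0.4·0.0729735 + 0.3·0.0720064 + 0.3·0.0912799 = 0.0781753.
P(II | observation) = 0.0216019 / 0.0781753 = 0.276327.

0.276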